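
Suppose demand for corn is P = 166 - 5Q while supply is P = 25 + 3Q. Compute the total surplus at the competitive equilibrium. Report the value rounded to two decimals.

Set 166 - 5Q = 25 + 3Q, which gives 141 = 8Q, so Q* = 17.625 and P* = 166 - 5(17.625) = 77.875.
Total surplus is the full triangle between the curves from 0 to Q*: (1/2)(17.625)(166 - 25) = 1242.5625.

1242.56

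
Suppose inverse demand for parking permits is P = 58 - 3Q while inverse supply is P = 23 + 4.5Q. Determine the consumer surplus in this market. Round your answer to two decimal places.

Equilibrium: 58 - 3Q = 23 + 4.5Q, so Q* = 4.6667 and P* = 44.
The demand choke price is 58, so CS = (1/2)(Q*)(58 - P*) = (1/2)(4.6667)(14) = 32.6667.

32.67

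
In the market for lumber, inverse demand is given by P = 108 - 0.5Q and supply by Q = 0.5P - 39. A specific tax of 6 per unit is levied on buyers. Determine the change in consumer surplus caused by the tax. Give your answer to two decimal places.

-12.96

Rewriting supply in inverse form: P = 78 + 2Q.
Without the tax, 108 - 0.5Q = 78 + 2Q so Q* = 12 and P* = 102.
A tax on buyers shifts demand down by 6: (108 - 6) - 0.5Q = 78 + 2Q, so Q_t = 9.6. Buyers pay P_b = 103.2; sellers receive P_s = P_b - 6 = 97.2.
CS falls from (1/2)(12)(6) = 36 to (1/2)(9.6)(4.8) = 23.04, a change of -12.96.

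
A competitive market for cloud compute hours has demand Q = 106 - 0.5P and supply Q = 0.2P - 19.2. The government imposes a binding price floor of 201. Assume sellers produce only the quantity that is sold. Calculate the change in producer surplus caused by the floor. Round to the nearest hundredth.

Rewriting demand in inverse form: P = 212 - 2Q.
Rewriting supply in inverse form: P = 96 + 5Q.
Without the control, 212 - 2Q = 96 + 5Q so Q* = 16.5714 and P* = 178.8571.
At P = 201, buyers demand (212 - 201)/2 = 5.5 while sellers would supply more, so the quantity traded is 5.5 at price 201.
PS goes from (1/2)(16.5714)(82.8571) = 686.5306 to 501.875 (computed as (201 - 96)(5.5) - (1/2)(5)(5.5)^2), a change of -184.6556.

-184.66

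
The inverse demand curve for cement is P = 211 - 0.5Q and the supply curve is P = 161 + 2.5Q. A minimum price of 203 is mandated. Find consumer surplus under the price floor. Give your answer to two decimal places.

Without the control, 211 - 0.5Q = 161 + 2.5Q so Q* = 16.6667 and P* = 202.6667.
At P = 203, buyers demand (211 - 203)/0.5 = 16 while sellers would supply more, so the quantity traded is 16 at price 203.
CS is the triangle under demand above 203: (1/2)(16)(211 - 203) = 64.

64.00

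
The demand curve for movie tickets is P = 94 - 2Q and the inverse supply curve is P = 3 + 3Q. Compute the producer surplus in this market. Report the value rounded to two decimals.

Setting demand equal to supply, 91 = 5Q, so Q* = 18.2 and P* = 57.6.
Producer surplus is the triangle above supply below P*: (1/2)(18.2)(57.6 - 3) = (1/2)(18.2)(54.6) = 496.86.

496.86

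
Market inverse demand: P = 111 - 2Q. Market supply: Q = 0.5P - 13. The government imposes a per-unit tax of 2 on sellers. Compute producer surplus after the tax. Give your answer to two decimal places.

430.56

Rewriting supply in inverse form: P = 26 + 2Q.
Pre-tax equilibrium: 111 - 2Q = 26 + 2Q gives Q* = 21.25, P* = 68.5.
A tax on sellers shifts supply up by 2: 111 - 2Q = 26 + 2Q + 2, so Q_t = 20.75. Buyers pay P_b = 69.5; sellers receive P_s = P_b - 2 = 67.5.
PS = (1/2)(Q_t)(P_s - 26) = (1/2)(20.75)(41.5) = 430.5625.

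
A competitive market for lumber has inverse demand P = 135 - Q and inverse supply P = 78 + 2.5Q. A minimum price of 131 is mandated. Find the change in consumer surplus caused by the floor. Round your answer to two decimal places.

-124.61

Free-market equilibrium: 135 - Q = 78 + 2.5Q gives Q* = 16.2857, P* = 118.7143.
At P = 131, buyers demand (135 - 131)/1 = 4 while sellers would supply more, so the quantity traded is 4 at price 131.
CS goes from (1/2)(16.2857)(16.2857) = 132.6122 to 8 (computed as (135 - 131)(4) - (1/2)(1)(4)^2), a change of -124.6122.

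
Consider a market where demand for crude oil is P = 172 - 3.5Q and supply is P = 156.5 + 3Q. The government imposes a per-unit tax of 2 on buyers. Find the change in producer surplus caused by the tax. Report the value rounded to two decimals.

-2.06

Without the tax, 172 - 3.5Q = 156.5 + 3Q so Q* = 2.3846 and P* = 163.6538.
A tax on buyers shifts demand down by 2: (172 - 2) - 3.5Q = 156.5 + 3Q, so Q_t = 2.0769. Buyers pay P_b = 164.7308; sellers receive P_s = P_b - 2 = 162.7308.
Producers lose the trapezoid between P_s and P* out to Q_t plus the triangle from Q_t to Q*: change in PS = 6.4704 - 8.5296 = -2.0592.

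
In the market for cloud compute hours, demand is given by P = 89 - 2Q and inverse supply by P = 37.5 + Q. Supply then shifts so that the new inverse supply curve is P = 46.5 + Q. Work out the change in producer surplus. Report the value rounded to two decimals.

-47.00

Initial equilibrium: Q_0 = 17.1667, P_0 = 54.6667; CS_0 = (1/2)(17.1667)(34.3333) = 294.6944, PS_0 = (1/2)(17.1667)(17.1667) = 147.3472.
New equilibrium: 89 - 2Q = 46.5 + Q gives Q_1 = 14.1667, P_1 = 60.6667; CS_1 = 200.6944, PS_1 = 100.3472.
Change in producer surplus = 100.3472 - 147.3472 = -47.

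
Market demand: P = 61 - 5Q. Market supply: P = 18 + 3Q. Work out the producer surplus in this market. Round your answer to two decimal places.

43.34

Setting demand equal to supply, 43 = 8Q, so Q* = 5.375 and P* = 34.125.
Producer surplus is the triangle above supply below P*: (1/2)(5.375)(34.125 - 18) = (1/2)(5.375)(16.125) = 43.3359.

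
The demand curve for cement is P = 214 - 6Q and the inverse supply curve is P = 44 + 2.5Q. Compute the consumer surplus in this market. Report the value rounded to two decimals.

Set 214 - 6Q = 44 + 2.5Q, which gives 170 = 8.5Q, so Q* = 20 and P* = 214 - 6(20) = 94.
The demand choke price is 214, so CS = (1/2)(Q*)(214 - P*) = (1/2)(20)(120) = 1200.

1200.00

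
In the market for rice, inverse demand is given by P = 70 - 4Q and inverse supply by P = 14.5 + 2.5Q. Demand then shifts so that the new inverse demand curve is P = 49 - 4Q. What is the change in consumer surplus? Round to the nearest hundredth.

-89.47

Initial equilibrium: Q_0 = 8.5385, P_0 = 35.8462; CS_0 = (1/2)(8.5385)(34.1538) = 145.8107, PS_0 = (1/2)(8.5385)(21.3462) = 91.1317.
New equilibrium: 49 - 4Q = 14.5 + 2.5Q gives Q_1 = 5.3077, P_1 = 27.7692; CS_1 = 56.3432, PS_1 = 35.2145.
Change in consumer surplus = 56.3432 - 145.8107 = -89.4675.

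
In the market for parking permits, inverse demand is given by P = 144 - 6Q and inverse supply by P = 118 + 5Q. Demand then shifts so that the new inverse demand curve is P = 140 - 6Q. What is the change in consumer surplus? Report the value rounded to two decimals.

Initial equilibrium: Q_0 = 2.3636, P_0 = 129.8182; CS_0 = (1/2)(2.3636)(14.1818) = 16.7603, PS_0 = (1/2)(2.3636)(11.8182) = 13.9669.
New equilibrium: 140 - 6Q = 118 + 5Q gives Q_1 = 2, P_1 = 128; CS_1 = 12, PS_1 = 10.
Change in consumer surplus = 12 - 16.7603 = -4.7603.

-4.76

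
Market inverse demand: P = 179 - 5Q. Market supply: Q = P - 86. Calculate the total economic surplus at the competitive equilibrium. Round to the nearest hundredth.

720.75

Rewriting supply in inverse form: P = 86 + Q.
Equilibrium: 179 - 5Q = 86 + Q, so Q* = 15.5 and P* = 101.5.
Total surplus is the full triangle between the curves from 0 to Q*: (1/2)(15.5)(179 - 86) = 720.75.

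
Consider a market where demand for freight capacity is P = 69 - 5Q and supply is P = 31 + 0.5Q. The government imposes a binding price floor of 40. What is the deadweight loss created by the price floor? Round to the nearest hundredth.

3.38

Free-market equilibrium: 69 - 5Q = 31 + 0.5Q gives Q* = 6.9091, P* = 34.4545.
At the floor price 40, quantity demanded is (69 - 40)/5 = 5.8; demand is the short side, so Q = 5.8 trades at P = 40.
The lost-trades triangle has base Q* - 5.8 = 1.1091 and height equal to the gap between the curves at Q = 5.8, which is 40 - 33.9 = 6.1. DWL = (1/2)(1.1091)(6.1) = 3.3827.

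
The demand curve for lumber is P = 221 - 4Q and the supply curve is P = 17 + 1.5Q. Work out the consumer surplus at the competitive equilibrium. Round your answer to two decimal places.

Set 221 - 4Q = 17 + 1.5Q, which gives 204 = 5.5Q, so Q* = 37.0909 and P* = 221 - 4(37.0909) = 72.6364.
CS is the area between the demand curve and P* from 0 to Q*: (1/2)(37.0909)(148.3636) = 2751.4711.

2751.47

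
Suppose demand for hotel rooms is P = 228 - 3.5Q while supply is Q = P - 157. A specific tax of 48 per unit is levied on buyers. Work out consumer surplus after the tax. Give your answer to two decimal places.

Rewriting supply in inverse form: P = 157 + Q.
Pre-tax equilibrium: 228 - 3.5Q = 157 + Q gives Q* = 15.7778, P* = 172.7778.
With the tax, buyers' net willingness to pay falls by 48: (228 - 48) - 3.5Q = 157 + Q, so Q_t = 5.1111. Buyers pay P_b = 210.1111; sellers receive P_s = P_b - 48 = 162.1111.
Consumer surplus is the triangle under demand above P_b: (1/2)(5.1111)(228 - 210.1111) = 45.716.

45.72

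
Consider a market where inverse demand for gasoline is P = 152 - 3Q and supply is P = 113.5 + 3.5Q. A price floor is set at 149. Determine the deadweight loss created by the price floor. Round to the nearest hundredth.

78.77

Free-market equilibrium: 152 - 3Q = 113.5 + 3.5Q gives Q* = 5.9231, P* = 134.2308.
At P = 149, buyers demand (152 - 149)/3 = 1 while sellers would supply more, so the quantity traded is 1 at price 149.
The lost-trades triangle has base Q* - 1 = 4.9231 and height equal to the gap between the curves at Q = 1, which is 149 - 117 = 32. DWL = (1/2)(4.9231)(32) = 78.7692.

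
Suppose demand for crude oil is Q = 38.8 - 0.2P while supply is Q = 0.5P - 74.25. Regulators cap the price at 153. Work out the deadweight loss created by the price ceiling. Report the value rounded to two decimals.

Rewriting demand in inverse form: P = 194 - 5Q.
Rewriting supply in inverse form: P = 148.5 + 2Q.
Without the control, 194 - 5Q = 148.5 + 2Q so Q* = 6.5 and P* = 161.5.
At P = 153, sellers supply (153 - 148.5)/2 = 2.25 while buyers want more, so the quantity traded is 2.25 at price 153.
At Q = 2.25 the demand price is 182.75 and the supply price is 153. Deadweight loss is the triangle between the curves from 2.25 to 6.5: (1/2)(182.75 - 153)(6.5 - 2.25) = 63.2188.

63.22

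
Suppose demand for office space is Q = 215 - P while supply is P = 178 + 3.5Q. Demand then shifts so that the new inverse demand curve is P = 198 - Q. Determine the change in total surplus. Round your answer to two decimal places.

-107.67

Rewriting demand in inverse form: P = 215 - Q.
Initial equilibrium: Q_0 = 8.2222, P_0 = 206.7778; CS_0 = (1/2)(8.2222)(8.2222) = 33.8025, PS_0 = (1/2)(8.2222)(28.7778) = 118.3086.
New equilibrium: 198 - Q = 178 + 3.5Q gives Q_1 = 4.4444, P_1 = 193.5556; CS_1 = 9.8765, PS_1 = 34.5679.
Change in total surplus = (9.8765 + 34.5679) - (33.8025 + 118.3086) = -107.6667.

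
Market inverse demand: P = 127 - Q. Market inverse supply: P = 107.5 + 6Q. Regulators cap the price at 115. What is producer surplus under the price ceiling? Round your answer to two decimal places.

Without the control, 127 - Q = 107.5 + 6Q so Q* = 2.7857 and P* = 124.2143.
At P = 115, sellers supply (115 - 107.5)/6 = 1.25 while buyers want more, so the quantity traded is 1.25 at price 115.
PS is the triangle above supply below 115: (1/2)(1.25)(115 - 107.5) = 4.6875.

4.69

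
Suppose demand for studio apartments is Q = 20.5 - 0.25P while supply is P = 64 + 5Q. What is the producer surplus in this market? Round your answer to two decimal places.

Rewriting demand in inverse form: P = 82 - 4Q.
Setting demand equal to supply, 18 = 9Q, so Q* = 2 and P* = 74.
Producer surplus is the triangle above supply below P*: (1/2)(2)(74 - 64) = (1/2)(2)(10) = 10.

10.00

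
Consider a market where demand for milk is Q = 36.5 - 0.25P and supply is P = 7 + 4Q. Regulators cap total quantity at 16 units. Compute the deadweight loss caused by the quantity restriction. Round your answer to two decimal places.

Rewriting demand in inverse form: P = 146 - 4Q.
Unrestricted equilibrium: Q* = (146 - 7)/(4 + 4) = 17.375.
At Q = 16 the demand price is 146 - 4(16) = 82 and the supply price is 7 + 4(16) = 71.
DWL = (1/2)(gap between curves at 16) x (Q* - 16) = (1/2)(11)(1.375) = 7.5625.

7.56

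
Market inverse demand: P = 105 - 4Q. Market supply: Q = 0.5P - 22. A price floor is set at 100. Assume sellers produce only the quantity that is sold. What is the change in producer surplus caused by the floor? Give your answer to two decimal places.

-34.92

Rewriting supply in inverse form: P = 44 + 2Q.
Free-market equilibrium: 105 - 4Q = 44 + 2Q gives Q* = 10.1667, P* = 64.3333.
At the floor price 100, quantity demanded is (105 - 100)/4 = 1.25; demand is the short side, so Q = 1.25 trades at P = 100.
PS goes from (1/2)(10.1667)(20.3333) = 103.3611 to 68.4375 (computed as (100 - 44)(1.25) - (1/2)(2)(1.25)^2), a change of -34.9236.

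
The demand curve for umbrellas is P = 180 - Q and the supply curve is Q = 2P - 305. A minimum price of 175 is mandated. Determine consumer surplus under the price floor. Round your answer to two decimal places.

Rewriting supply in inverse form: P = 152.5 + 0.5Q.
Free-market equilibrium: 180 - Q = 152.5 + 0.5Q gives Q* = 18.3333, P* = 161.6667.
At the floor price 175, quantity demanded is (180 - 175)/1 = 5; demand is the short side, so Q = 5 trades at P = 175.
CS is the triangle under demand above 175: (1/2)(5)(180 - 175) = 12.5.

12.50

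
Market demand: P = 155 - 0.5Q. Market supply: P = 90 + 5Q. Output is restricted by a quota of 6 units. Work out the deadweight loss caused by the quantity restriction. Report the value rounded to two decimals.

93.09

Unrestricted equilibrium: Q* = (155 - 90)/(0.5 + 5) = 11.8182.
At Q = 6 the demand price is 155 - 0.5(6) = 152 and the supply price is 90 + 5(6) = 120.
DWL = (1/2)(gap between curves at 6) x (Q* - 6) = (1/2)(32)(5.8182) = 93.0909.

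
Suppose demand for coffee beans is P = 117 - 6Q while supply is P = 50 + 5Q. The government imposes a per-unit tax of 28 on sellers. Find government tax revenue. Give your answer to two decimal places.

Without the tax, 117 - 6Q = 50 + 5Q so Q* = 6.0909 and P* = 80.4545.
A tax on sellers shifts supply up by 28: 117 - 6Q = 50 + 5Q + 28, so Q_t = 3.5455. Buyers pay P_b = 95.7273; sellers receive P_s = P_b - 28 = 67.7273.
Revenue is the tax times quantity traded: 28 x 3.5455 = 99.2727.

99.27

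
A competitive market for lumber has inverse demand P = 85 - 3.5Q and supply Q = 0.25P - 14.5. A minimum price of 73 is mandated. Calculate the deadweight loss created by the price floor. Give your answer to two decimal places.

Rewriting supply in inverse form: P = 58 + 4Q.
Free-market equilibrium: 85 - 3.5Q = 58 + 4Q gives Q* = 3.6, P* = 72.4.
At P = 73, buyers demand (85 - 73)/3.5 = 3.4286 while sellers would supply more, so the quantity traded is 3.4286 at price 73.
The lost-trades triangle has base Q* - 3.4286 = 0.1714 and height equal to the gap between the curves at Q = 3.4286, which is 73 - 71.7143 = 1.2857. DWL = (1/2)(0.1714)(1.2857) = 0.1102.

0.11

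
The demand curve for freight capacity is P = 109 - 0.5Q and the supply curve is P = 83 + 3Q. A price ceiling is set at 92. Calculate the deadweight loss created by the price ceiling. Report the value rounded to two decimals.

34.32

Without the control, 109 - 0.5Q = 83 + 3Q so Q* = 7.4286 and P* = 105.2857.
At the ceiling price 92, quantity supplied is (92 - 83)/3 = 3; supply is the short side, so Q = 3 trades at P = 92.
At Q = 3 the demand price is 107.5 and the supply price is 92. Deadweight loss is the triangle between the curves from 3 to 7.4286: (1/2)(107.5 - 92)(7.4286 - 3) = 34.3214.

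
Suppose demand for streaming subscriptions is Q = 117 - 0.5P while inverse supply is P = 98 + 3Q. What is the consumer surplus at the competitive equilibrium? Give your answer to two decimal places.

739.84

Rewriting demand in inverse form: P = 234 - 2Q.
Setting demand equal to supply, 136 = 5Q, so Q* = 27.2 and P* = 179.6.
CS is the area between the demand curve and P* from 0 to Q*: (1/2)(27.2)(54.4) = 739.84.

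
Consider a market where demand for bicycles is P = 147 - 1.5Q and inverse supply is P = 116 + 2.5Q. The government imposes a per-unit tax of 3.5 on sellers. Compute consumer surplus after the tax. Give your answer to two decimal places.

35.45

Pre-tax equilibrium: 147 - 1.5Q = 116 + 2.5Q gives Q* = 7.75, P* = 135.375.
A tax on sellers shifts supply up by 3.5: 147 - 1.5Q = 116 + 2.5Q + 3.5, so Q_t = 6.875. Buyers pay P_b = 136.6875; sellers receive P_s = P_b - 3.5 = 133.1875.
Consumer surplus is the triangle under demand above P_b: (1/2)(6.875)(147 - 136.6875) = 35.4492.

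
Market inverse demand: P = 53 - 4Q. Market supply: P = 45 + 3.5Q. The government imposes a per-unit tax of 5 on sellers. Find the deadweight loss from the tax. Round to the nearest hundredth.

1.67

Pre-tax equilibrium: 53 - 4Q = 45 + 3.5Q gives Q* = 1.0667, P* = 48.7333.
With the tax, sellers need 5 more per unit: 53 - 4Q = 45 + 3.5Q + 5, so Q_t = 0.4. Buyers pay P_b = 51.4; sellers receive P_s = P_b - 5 = 46.4.
Deadweight loss is the triangle between the curves from Q_t to Q*: (1/2)(1.0667 - 0.4)(5) = 1.6667.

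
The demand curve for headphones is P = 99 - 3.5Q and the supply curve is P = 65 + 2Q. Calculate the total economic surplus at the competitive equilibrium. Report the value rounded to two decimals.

105.09

Equilibrium: 99 - 3.5Q = 65 + 2Q, so Q* = 6.1818 and P* = 77.3636.
Total surplus is the full triangle between the curves from 0 to Q*: (1/2)(6.1818)(99 - 65) = 105.0909.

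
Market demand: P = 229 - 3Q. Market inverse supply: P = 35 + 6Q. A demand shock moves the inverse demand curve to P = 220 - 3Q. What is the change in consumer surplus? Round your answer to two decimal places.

-63.17

Initial equilibrium: Q_0 = 21.5556, P_0 = 164.3333; CS_0 = (1/2)(21.5556)(64.6667) = 696.963, PS_0 = (1/2)(21.5556)(129.3333) = 1393.9259.
New equilibrium: 220 - 3Q = 35 + 6Q gives Q_1 = 20.5556, P_1 = 158.3333; CS_1 = 633.7963, PS_1 = 1267.5926.
Change in consumer surplus = 633.7963 - 696.963 = -63.1667.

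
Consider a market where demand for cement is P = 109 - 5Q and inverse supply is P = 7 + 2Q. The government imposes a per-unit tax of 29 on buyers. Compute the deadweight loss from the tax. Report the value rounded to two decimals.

Without the tax, 109 - 5Q = 7 + 2Q so Q* = 14.5714 and P* = 36.1429.
A tax on buyers shifts demand down by 29: (109 - 29) - 5Q = 7 + 2Q, so Q_t = 10.4286. Buyers pay P_b = 56.8571; sellers receive P_s = P_b - 29 = 27.8571.
Deadweight loss is the triangle between the curves from Q_t to Q*: (1/2)(14.5714 - 10.4286)(29) = 60.0714.

60.07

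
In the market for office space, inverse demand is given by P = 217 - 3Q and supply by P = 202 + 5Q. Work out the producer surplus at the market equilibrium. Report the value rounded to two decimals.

Equilibrium: 217 - 3Q = 202 + 5Q, so Q* = 1.875 and P* = 211.375.
PS is the area between P* and the supply curve from 0 to Q*: (1/2)(1.875)(9.375) = 8.7891.

8.79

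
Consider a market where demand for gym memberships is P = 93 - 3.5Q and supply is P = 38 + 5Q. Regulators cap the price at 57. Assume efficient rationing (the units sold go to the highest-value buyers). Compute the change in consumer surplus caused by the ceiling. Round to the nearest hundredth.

Without the control, 93 - 3.5Q = 38 + 5Q so Q* = 6.4706 and P* = 70.3529.
At the ceiling price 57, quantity supplied is (57 - 38)/5 = 3.8; supply is the short side, so Q = 3.8 trades at P = 57.
CS goes from (1/2)(6.4706)(22.6471) = 73.2699 to 111.53 (computed as (93 - 57)(3.8) - (1/2)(3.5)(3.8)^2), a change of 38.2601.

38.26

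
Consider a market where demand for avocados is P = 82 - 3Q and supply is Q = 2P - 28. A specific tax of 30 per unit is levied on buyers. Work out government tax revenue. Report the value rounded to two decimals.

Rewriting supply in inverse form: P = 14 + 0.5Q.
Without the tax, 82 - 3Q = 14 + 0.5Q so Q* = 19.4286 and P* = 23.7143.
With the tax, buyers' net willingness to pay falls by 30: (82 - 30) - 3Q = 14 + 0.5Q, so Q_t = 10.8571. Buyers pay P_b = 49.4286; sellers receive P_s = P_b - 30 = 19.4286.
Revenue is the tax times quantity traded: 30 x 10.8571 = 325.7143.

325.71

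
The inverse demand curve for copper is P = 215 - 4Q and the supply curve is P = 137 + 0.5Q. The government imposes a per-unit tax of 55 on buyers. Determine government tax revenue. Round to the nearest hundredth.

Pre-tax equilibrium: 215 - 4Q = 137 + 0.5Q gives Q* = 17.3333, P* = 145.6667.
With the tax, buyers' net willingness to pay falls by 55: (215 - 55) - 4Q = 137 + 0.5Q, so Q_t = 5.1111. Buyers pay P_b = 194.5556; sellers receive P_s = P_b - 55 = 139.5556.
Tax revenue = t x Q_t = 55 x 5.1111 = 281.1111.

281.11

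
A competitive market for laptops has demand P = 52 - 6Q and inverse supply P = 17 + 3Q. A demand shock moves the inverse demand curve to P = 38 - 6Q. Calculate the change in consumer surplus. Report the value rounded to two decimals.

-29.04

Initial equilibrium: Q_0 = 3.8889, P_0 = 28.6667; CS_0 = (1/2)(3.8889)(23.3333) = 45.3704, PS_0 = (1/2)(3.8889)(11.6667) = 22.6852.
New equilibrium: 38 - 6Q = 17 + 3Q gives Q_1 = 2.3333, P_1 = 24; CS_1 = 16.3333, PS_1 = 8.1667.
Change in consumer surplus = 16.3333 - 45.3704 = -29.037.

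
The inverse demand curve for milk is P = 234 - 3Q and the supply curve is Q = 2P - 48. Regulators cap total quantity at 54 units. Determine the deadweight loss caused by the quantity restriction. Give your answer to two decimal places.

63.00

Rewriting supply in inverse form: P = 24 + 0.5Q.
Without the quota, 234 - 3Q = 24 + 0.5Q gives Q* = 60.
At Q = 54 the demand price is 234 - 3(54) = 72 and the supply price is 24 + 0.5(54) = 51.
DWL = (1/2)(gap between curves at 54) x (Q* - 54) = (1/2)(21)(6) = 63.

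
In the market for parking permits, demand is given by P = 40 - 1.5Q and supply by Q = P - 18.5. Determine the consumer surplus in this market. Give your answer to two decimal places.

55.47

Rewriting supply in inverse form: P = 18.5 + Q.
Set 40 - 1.5Q = 18.5 + Q, which gives 21.5 = 2.5Q, so Q* = 8.6 and P* = 40 - 1.5(8.6) = 27.1.
Consumer surplus is the triangle under demand above P*: (1/2)(8.6)(40 - 27.1) = (1/2)(8.6)(12.9) = 55.47.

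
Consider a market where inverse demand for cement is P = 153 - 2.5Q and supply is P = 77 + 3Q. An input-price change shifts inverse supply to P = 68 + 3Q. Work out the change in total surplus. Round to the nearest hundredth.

131.73

Initial equilibrium: Q_0 = 13.8182, P_0 = 118.4545; CS_0 = (1/2)(13.8182)(34.5455) = 238.6777, PS_0 = (1/2)(13.8182)(41.4545) = 286.4132.
New equilibrium: 153 - 2.5Q = 68 + 3Q gives Q_1 = 15.4545, P_1 = 114.3636; CS_1 = 298.5537, PS_1 = 358.2645.
Change in total surplus = (298.5537 + 358.2645) - (238.6777 + 286.4132) = 131.7273.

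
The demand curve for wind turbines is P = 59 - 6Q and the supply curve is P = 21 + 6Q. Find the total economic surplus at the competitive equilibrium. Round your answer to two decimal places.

60.17

Setting demand equal to supply, 38 = 12Q, so Q* = 3.1667 and P* = 40.
CS = (1/2)(3.1667)(19) = 30.0833 and PS = (1/2)(3.1667)(19) = 30.0833, so total surplus = 60.1667.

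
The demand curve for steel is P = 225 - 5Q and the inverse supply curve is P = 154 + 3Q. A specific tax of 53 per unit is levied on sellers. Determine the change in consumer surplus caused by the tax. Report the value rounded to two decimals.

-184.26

Without the tax, 225 - 5Q = 154 + 3Q so Q* = 8.875 and P* = 180.625.
A tax on sellers shifts supply up by 53: 225 - 5Q = 154 + 3Q + 53, so Q_t = 2.25. Buyers pay P_b = 213.75; sellers receive P_s = P_b - 53 = 160.75.
Consumers lose the trapezoid between P* and P_b out to Q_t plus the triangle from Q_t to Q*: change in CS = 12.6562 - 196.9141 = -184.2578.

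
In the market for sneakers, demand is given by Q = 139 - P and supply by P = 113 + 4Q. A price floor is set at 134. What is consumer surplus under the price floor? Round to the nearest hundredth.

12.50

Rewriting demand in inverse form: P = 139 - Q.
Without the control, 139 - Q = 113 + 4Q so Q* = 5.2 and P* = 133.8.
At P = 134, buyers demand (139 - 134)/1 = 5 while sellers would supply more, so the quantity traded is 5 at price 134.
CS is the triangle under demand above 134: (1/2)(5)(139 - 134) = 12.5.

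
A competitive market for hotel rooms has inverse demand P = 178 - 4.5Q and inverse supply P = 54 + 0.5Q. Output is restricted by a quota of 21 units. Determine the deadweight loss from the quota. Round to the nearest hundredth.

36.10

Unrestricted equilibrium: Q* = (178 - 54)/(4.5 + 0.5) = 24.8.
At Q = 21 the demand price is 178 - 4.5(21) = 83.5 and the supply price is 54 + 0.5(21) = 64.5.
DWL = (1/2)(gap between curves at 21) x (Q* - 21) = (1/2)(19)(3.8) = 36.1.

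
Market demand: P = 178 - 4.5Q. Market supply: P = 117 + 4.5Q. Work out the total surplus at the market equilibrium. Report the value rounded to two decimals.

Setting demand equal to supply, 61 = 9Q, so Q* = 6.7778 and P* = 147.5.
CS = (1/2)(6.7778)(30.5) = 103.3611 and PS = (1/2)(6.7778)(30.5) = 103.3611, so total surplus = 206.7222.

206.72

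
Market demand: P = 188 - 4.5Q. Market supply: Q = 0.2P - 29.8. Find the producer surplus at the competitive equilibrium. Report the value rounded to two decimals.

Rewriting supply in inverse form: P = 149 + 5Q.
Set 188 - 4.5Q = 149 + 5Q, which gives 39 = 9.5Q, so Q* = 4.1053 and P* = 188 - 4.5(4.1053) = 169.5263.
The supply curve's price intercept is 149, so PS = (1/2)(Q*)(P* - 149) = (1/2)(4.1053)(20.5263) = 42.133.

42.13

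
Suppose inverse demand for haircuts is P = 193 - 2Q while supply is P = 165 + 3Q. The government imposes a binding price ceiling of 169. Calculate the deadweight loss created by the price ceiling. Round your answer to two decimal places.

Without the control, 193 - 2Q = 165 + 3Q so Q* = 5.6 and P* = 181.8.
At the ceiling price 169, quantity supplied is (169 - 165)/3 = 1.3333; supply is the short side, so Q = 1.3333 trades at P = 169.
The lost-trades triangle has base Q* - 1.3333 = 4.2667 and height equal to the gap between the curves at Q = 1.3333, which is 190.3333 - 169 = 21.3333. DWL = (1/2)(4.2667)(21.3333) = 45.5111.

45.51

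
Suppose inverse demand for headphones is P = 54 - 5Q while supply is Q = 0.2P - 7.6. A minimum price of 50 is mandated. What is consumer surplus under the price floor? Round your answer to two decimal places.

Rewriting supply in inverse form: P = 38 + 5Q.
Without the control, 54 - 5Q = 38 + 5Q so Q* = 1.6 and P* = 46.
At P = 50, buyers demand (54 - 50)/5 = 0.8 while sellers would supply more, so the quantity traded is 0.8 at price 50.
CS is the triangle under demand above 50: (1/2)(0.8)(54 - 50) = 1.6.

1.60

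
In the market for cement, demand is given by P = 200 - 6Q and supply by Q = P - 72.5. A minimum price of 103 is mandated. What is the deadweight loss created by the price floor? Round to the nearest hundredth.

Rewriting supply in inverse form: P = 72.5 + Q.
Free-market equilibrium: 200 - 6Q = 72.5 + Q gives Q* = 18.2143, P* = 90.7143.
At P = 103, buyers demand (200 - 103)/6 = 16.1667 while sellers would supply more, so the quantity traded is 16.1667 at price 103.
At Q = 16.1667 the demand price is 103 and the supply price is 88.6667. Deadweight loss is the triangle between the curves from 16.1667 to 18.2143: (1/2)(103 - 88.6667)(18.2143 - 16.1667) = 14.6746.

14.67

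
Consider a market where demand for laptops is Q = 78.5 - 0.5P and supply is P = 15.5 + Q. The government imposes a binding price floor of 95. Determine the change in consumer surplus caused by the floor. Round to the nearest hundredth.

-1263.69

Rewriting demand in inverse form: P = 157 - 2Q.
Free-market equilibrium: 157 - 2Q = 15.5 + Q gives Q* = 47.1667, P* = 62.6667.
At P = 95, buyers demand (157 - 95)/2 = 31 while sellers would supply more, so the quantity traded is 31 at price 95.
CS goes from (1/2)(47.1667)(94.3333) = 2224.6944 to 961 (computed as (157 - 95)(31) - (1/2)(2)(31)^2), a change of -1263.6944.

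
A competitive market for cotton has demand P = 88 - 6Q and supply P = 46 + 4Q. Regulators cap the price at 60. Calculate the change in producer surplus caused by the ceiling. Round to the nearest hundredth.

Without the control, 88 - 6Q = 46 + 4Q so Q* = 4.2 and P* = 62.8.
At the ceiling price 60, quantity supplied is (60 - 46)/4 = 3.5; supply is the short side, so Q = 3.5 trades at P = 60.
PS goes from (1/2)(4.2)(16.8) = 35.28 to 24.5 (computed as (60 - 46)(3.5) - (1/2)(4)(3.5)^2), a change of -10.78.

-10.78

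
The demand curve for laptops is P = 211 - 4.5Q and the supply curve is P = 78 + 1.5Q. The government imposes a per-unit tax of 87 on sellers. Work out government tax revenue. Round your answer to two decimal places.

Pre-tax equilibrium: 211 - 4.5Q = 78 + 1.5Q gives Q* = 22.1667, P* = 111.25.
With the tax, sellers need 87 more per unit: 211 - 4.5Q = 78 + 1.5Q + 87, so Q_t = 7.6667. Buyers pay P_b = 176.5; sellers receive P_s = P_b - 87 = 89.5.
Revenue is the tax times quantity traded: 87 x 7.6667 = 667.

667.00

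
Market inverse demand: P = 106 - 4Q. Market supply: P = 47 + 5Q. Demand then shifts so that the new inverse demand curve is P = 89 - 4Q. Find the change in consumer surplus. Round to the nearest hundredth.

Initial equilibrium: Q_0 = 6.5556, P_0 = 79.7778; CS_0 = (1/2)(6.5556)(26.2222) = 85.9506, PS_0 = (1/2)(6.5556)(32.7778) = 107.4383.
New equilibrium: 89 - 4Q = 47 + 5Q gives Q_1 = 4.6667, P_1 = 70.3333; CS_1 = 43.5556, PS_1 = 54.4444.
Change in consumer surplus = 43.5556 - 85.9506 = -42.3951.

-42.40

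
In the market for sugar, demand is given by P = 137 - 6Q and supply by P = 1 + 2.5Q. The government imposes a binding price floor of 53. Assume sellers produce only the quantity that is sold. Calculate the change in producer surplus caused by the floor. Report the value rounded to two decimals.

163.00

Free-market equilibrium: 137 - 6Q = 1 + 2.5Q gives Q* = 16, P* = 41.
At the floor price 53, quantity demanded is (137 - 53)/6 = 14; demand is the short side, so Q = 14 trades at P = 53.
PS goes from (1/2)(16)(40) = 320 to 483 (computed as (53 - 1)(14) - (1/2)(2.5)(14)^2), a change of 163.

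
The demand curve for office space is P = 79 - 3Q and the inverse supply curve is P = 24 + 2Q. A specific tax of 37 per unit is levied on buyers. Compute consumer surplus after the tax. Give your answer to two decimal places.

19.44

Pre-tax equilibrium: 79 - 3Q = 24 + 2Q gives Q* = 11, P* = 46.
A tax on buyers shifts demand down by 37: (79 - 37) - 3Q = 24 + 2Q, so Q_t = 3.6. Buyers pay P_b = 68.2; sellers receive P_s = P_b - 37 = 31.2.
Consumer surplus is the triangle under demand above P_b: (1/2)(3.6)(79 - 68.2) = 19.44.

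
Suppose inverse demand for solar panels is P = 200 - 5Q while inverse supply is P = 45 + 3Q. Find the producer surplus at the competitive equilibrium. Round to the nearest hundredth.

Set 200 - 5Q = 45 + 3Q, which gives 155 = 8Q, so Q* = 19.375 and P* = 200 - 5(19.375) = 103.125.
PS is the area between P* and the supply curve from 0 to Q*: (1/2)(19.375)(58.125) = 563.0859.

563.09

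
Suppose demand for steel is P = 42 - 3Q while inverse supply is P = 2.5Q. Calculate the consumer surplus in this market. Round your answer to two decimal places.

87.47

Set 42 - 3Q = 2.5Q, which gives 42 = 5.5Q, so Q* = 7.6364 and P* = 42 - 3(7.6364) = 19.0909.
The demand choke price is 42, so CS = (1/2)(Q*)(42 - P*) = (1/2)(7.6364)(22.9091) = 87.4711.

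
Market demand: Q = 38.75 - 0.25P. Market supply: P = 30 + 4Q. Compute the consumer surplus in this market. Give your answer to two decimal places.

Rewriting demand in inverse form: P = 155 - 4Q.
Set 155 - 4Q = 30 + 4Q, which gives 125 = 8Q, so Q* = 15.625 and P* = 155 - 4(15.625) = 92.5.
The demand choke price is 155, so CS = (1/2)(Q*)(155 - P*) = (1/2)(15.625)(62.5) = 488.2812.

488.28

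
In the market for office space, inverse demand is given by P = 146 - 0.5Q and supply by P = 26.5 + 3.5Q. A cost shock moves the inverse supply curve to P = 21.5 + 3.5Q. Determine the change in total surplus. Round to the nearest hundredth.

152.50

Initial equilibrium: Q_0 = 29.875, P_0 = 131.0625; CS_0 = (1/2)(29.875)(14.9375) = 223.1289, PS_0 = (1/2)(29.875)(104.5625) = 1561.9023.
New equilibrium: 146 - 0.5Q = 21.5 + 3.5Q gives Q_1 = 31.125, P_1 = 130.4375; CS_1 = 242.1914, PS_1 = 1695.3398.
Change in total surplus = (242.1914 + 1695.3398) - (223.1289 + 1561.9023) = 152.5.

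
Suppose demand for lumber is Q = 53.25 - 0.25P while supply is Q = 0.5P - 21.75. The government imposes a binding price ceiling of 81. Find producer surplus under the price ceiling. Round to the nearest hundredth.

Rewriting demand in inverse form: P = 213 - 4Q.
Rewriting supply in inverse form: P = 43.5 + 2Q.
Free-market equilibrium: 213 - 4Q = 43.5 + 2Q gives Q* = 28.25, P* = 100.
At the ceiling price 81, quantity supplied is (81 - 43.5)/2 = 18.75; supply is the short side, so Q = 18.75 trades at P = 81.
PS is the triangle above supply below 81: (1/2)(18.75)(81 - 43.5) = 351.5625.

351.56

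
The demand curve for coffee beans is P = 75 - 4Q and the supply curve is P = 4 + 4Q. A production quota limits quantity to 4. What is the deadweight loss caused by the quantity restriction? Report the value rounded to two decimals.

95.06

Without the quota, 75 - 4Q = 4 + 4Q gives Q* = 8.875.
At Q = 4 the demand price is 75 - 4(4) = 59 and the supply price is 4 + 4(4) = 20.
DWL = (1/2)(gap between curves at 4) x (Q* - 4) = (1/2)(39)(4.875) = 95.0625.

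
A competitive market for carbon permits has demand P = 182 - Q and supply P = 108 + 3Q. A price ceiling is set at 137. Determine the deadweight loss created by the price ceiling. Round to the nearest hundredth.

Free-market equilibrium: 182 - Q = 108 + 3Q gives Q* = 18.5, P* = 163.5.
At P = 137, sellers supply (137 - 108)/3 = 9.6667 while buyers want more, so the quantity traded is 9.6667 at price 137.
At Q = 9.6667 the demand price is 172.3333 and the supply price is 137. Deadweight loss is the triangle between the curves from 9.6667 to 18.5: (1/2)(172.3333 - 137)(18.5 - 9.6667) = 156.0556.

156.06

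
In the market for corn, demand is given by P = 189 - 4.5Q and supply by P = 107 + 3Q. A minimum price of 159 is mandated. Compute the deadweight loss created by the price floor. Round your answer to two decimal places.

68.27

Without the control, 189 - 4.5Q = 107 + 3Q so Q* = 10.9333 and P* = 139.8.
At P = 159, buyers demand (189 - 159)/4.5 = 6.6667 while sellers would supply more, so the quantity traded is 6.6667 at price 159.
At Q = 6.6667 the demand price is 159 and the supply price is 127. Deadweight loss is the triangle between the curves from 6.6667 to 10.9333: (1/2)(159 - 127)(10.9333 - 6.6667) = 68.2667.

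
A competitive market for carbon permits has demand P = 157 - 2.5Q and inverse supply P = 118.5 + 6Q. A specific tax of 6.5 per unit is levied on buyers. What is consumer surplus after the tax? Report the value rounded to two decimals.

Pre-tax equilibrium: 157 - 2.5Q = 118.5 + 6Q gives Q* = 4.5294, P* = 145.6765.
With the tax, buyers' net willingness to pay falls by 6.5: (157 - 6.5) - 2.5Q = 118.5 + 6Q, so Q_t = 3.7647. Buyers pay P_b = 147.5882; sellers receive P_s = P_b - 6.5 = 141.0882.
CS = (1/2)(Q_t)(157 - P_b) = (1/2)(3.7647)(9.4118) = 17.7163.

17.72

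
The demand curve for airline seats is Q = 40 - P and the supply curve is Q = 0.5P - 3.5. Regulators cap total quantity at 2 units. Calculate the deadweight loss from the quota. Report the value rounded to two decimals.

121.50

Rewriting demand in inverse form: P = 40 - Q.
Rewriting supply in inverse form: P = 7 + 2Q.
Unrestricted equilibrium: Q* = (40 - 7)/(1 + 2) = 11.
At Q = 2 the demand price is 40 - (2) = 38 and the supply price is 7 + 2(2) = 11.
Deadweight loss is the triangle between the curves from 2 to 11: (1/2)(38 - 11)(11 - 2) = 121.5.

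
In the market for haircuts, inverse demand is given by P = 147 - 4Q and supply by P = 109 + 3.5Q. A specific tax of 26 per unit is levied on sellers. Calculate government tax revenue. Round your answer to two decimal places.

Without the tax, 147 - 4Q = 109 + 3.5Q so Q* = 5.0667 and P* = 126.7333.
With the tax, sellers need 26 more per unit: 147 - 4Q = 109 + 3.5Q + 26, so Q_t = 1.6. Buyers pay P_b = 140.6; sellers receive P_s = P_b - 26 = 114.6.
Revenue is the tax times quantity traded: 26 x 1.6 = 41.6.

41.60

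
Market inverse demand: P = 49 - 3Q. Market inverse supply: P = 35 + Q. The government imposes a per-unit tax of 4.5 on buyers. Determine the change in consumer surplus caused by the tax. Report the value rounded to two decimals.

-9.91

Pre-tax equilibrium: 49 - 3Q = 35 + Q gives Q* = 3.5, P* = 38.5.
With the tax, buyers' net willingness to pay falls by 4.5: (49 - 4.5) - 3Q = 35 + Q, so Q_t = 2.375. Buyers pay P_b = 41.875; sellers receive P_s = P_b - 4.5 = 37.375.
Consumers lose the trapezoid between P* and P_b out to Q_t plus the triangle from Q_t to Q*: change in CS = 8.4609 - 18.375 = -9.9141.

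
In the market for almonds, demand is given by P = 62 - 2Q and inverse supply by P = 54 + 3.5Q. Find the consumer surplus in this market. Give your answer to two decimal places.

2.12

Equilibrium: 62 - 2Q = 54 + 3.5Q, so Q* = 1.4545 and P* = 59.0909.
The demand choke price is 62, so CS = (1/2)(Q*)(62 - P*) = (1/2)(1.4545)(2.9091) = 2.1157.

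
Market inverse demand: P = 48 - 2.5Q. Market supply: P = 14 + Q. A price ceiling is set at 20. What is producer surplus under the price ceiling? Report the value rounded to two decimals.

Without the control, 48 - 2.5Q = 14 + Q so Q* = 9.7143 and P* = 23.7143.
At the ceiling price 20, quantity supplied is (20 - 14)/1 = 6; supply is the short side, so Q = 6 trades at P = 20.
PS is the triangle above supply below 20: (1/2)(6)(20 - 14) = 18.

18.00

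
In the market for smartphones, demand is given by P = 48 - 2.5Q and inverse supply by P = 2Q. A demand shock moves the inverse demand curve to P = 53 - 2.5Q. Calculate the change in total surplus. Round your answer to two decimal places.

Initial equilibrium: Q_0 = 10.6667, P_0 = 21.3333; CS_0 = (1/2)(10.6667)(26.6667) = 142.2222, PS_0 = (1/2)(10.6667)(21.3333) = 113.7778.
New equilibrium: 53 - 2.5Q = 2Q gives Q_1 = 11.7778, P_1 = 23.5556; CS_1 = 173.3951, PS_1 = 138.716.
Change in total surplus = (173.3951 + 138.716) - (142.2222 + 113.7778) = 56.1111.

56.11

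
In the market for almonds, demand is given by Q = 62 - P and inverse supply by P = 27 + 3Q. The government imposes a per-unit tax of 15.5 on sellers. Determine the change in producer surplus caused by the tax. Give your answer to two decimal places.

-79.20

Rewriting demand in inverse form: P = 62 - Q.
Without the tax, 62 - Q = 27 + 3Q so Q* = 8.75 and P* = 53.25.
A tax on sellers shifts supply up by 15.5: 62 - Q = 27 + 3Q + 15.5, so Q_t = 4.875. Buyers pay P_b = 57.125; sellers receive P_s = P_b - 15.5 = 41.625.
PS falls from (1/2)(8.75)(26.25) = 114.8438 to (1/2)(4.875)(14.625) = 35.6484, a change of -79.1953.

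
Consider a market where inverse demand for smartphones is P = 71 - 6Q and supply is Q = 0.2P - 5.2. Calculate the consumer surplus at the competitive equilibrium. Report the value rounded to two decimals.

50.21

Rewriting supply in inverse form: P = 26 + 5Q.
Setting demand equal to supply, 45 = 11Q, so Q* = 4.0909 and P* = 46.4545.
CS is the area between the demand curve and P* from 0 to Q*: (1/2)(4.0909)(24.5455) = 50.2066.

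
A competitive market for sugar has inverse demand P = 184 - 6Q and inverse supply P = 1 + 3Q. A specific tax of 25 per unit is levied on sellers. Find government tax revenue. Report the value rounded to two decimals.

Pre-tax equilibrium: 184 - 6Q = 1 + 3Q gives Q* = 20.3333, P* = 62.
With the tax, sellers need 25 more per unit: 184 - 6Q = 1 + 3Q + 25, so Q_t = 17.5556. Buyers pay P_b = 78.6667; sellers receive P_s = P_b - 25 = 53.6667.
Tax revenue = t x Q_t = 25 x 17.5556 = 438.8889.

438.89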